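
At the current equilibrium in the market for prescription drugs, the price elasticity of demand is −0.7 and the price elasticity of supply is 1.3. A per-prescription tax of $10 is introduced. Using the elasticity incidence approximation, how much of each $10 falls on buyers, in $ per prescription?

Buyers bear ≈ $6.5 per prescription.

Incidence ratio: buyers' share ≈ εs / (εs + |εd|) = 1.3 / (1.3 + 0.7) = 0.65.
So buyers bear ≈ 0.65 × $10 = $6.5; producers bear $3.5.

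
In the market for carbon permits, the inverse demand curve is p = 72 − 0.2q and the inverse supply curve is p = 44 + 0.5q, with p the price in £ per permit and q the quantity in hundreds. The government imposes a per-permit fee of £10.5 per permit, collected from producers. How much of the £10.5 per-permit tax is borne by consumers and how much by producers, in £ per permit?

Consumers bear £3 per permit; producers bear £7.5 per permit.

Inverting to q(p) form: qd = 360 − 5p; qs = 2p − 88.
Before the tax: set 360 − 5p = 2p − 88 → p* = £64, q* = 40.
With the tax collected from producers, supply shifts: qs = 2(p − 10.5) − 88.
New equilibrium: consumers pay £67, producers receive £56.5, q = 25. (Wedge: pb − ps = 10.5.)
Burden on consumers: £3; on producers: £7.5. (They sum to £10.5.)
The less price-elastic side of the market bears the larger share of a per-unit tax.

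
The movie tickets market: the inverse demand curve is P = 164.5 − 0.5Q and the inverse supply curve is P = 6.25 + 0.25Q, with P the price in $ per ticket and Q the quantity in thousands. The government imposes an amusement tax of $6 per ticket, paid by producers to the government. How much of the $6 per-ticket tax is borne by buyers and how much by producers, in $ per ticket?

Rewrite in direct form: Qd = 329 − 2P and Qs = 4P − 25.
Without the tax, 329 − 2P = 4P − 25 gives 6P = 354, so P* = $59 and Q* = 211.
With the tax collected from producers, supply shifts: Qs = 4(P − 6) − 25.
Solving gives Q = 203 with buyers paying $63 and producers receiving $57 (the $6 wedge).
Burden on buyers: $4; on producers: $2. (They sum to $6.)
The less price-elastic side of the market bears the larger share of a per-unit tax.

Buyers bear $4 per ticket; producers bear $2 per ticket.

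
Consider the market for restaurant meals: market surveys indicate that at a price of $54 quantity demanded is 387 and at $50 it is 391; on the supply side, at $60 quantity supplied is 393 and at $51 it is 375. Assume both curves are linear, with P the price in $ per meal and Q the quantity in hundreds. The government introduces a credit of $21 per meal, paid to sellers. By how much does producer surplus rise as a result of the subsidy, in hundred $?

Demand slope: (391 − 387)/(50 − 54) = -1, so Qd = 441 − P.
Supply slope: (375 − 393)/(51 − 60) = 2, so Qs = 2P + 273.
Before the subsidy: set 441 − P = 2P + 273 → P* = $56, Q* = 385.
With a per-unit subsidy paid to sellers, each receives P + 21 per unit sold, so supply becomes Qs = 2(P + 21) + 273.
Solving gives Q = 399 with consumers paying $42 and sellers receiving $63 (the $21 wedge).
ΔPS is the trapezoid between Q = 399 and Q = 385 of height $7: ½ · (385 + 399) · 7 = $2744.

Producer surplus rises by $2744 hundred.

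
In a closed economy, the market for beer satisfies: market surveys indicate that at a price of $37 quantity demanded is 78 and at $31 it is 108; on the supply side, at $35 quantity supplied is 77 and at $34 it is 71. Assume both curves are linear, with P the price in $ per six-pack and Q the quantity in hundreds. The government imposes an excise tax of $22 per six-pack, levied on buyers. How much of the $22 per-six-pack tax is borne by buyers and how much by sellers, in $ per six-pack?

Buyers bear $12 per six-pack; sellers bear $10 per six-pack.

Demand slope: (108 − 78)/(31 − 37) = -5, so Qd = 263 − 5P.
Supply slope: (71 − 77)/(34 − 35) = 6, so Qs = 6P − 133.
Without the tax, 263 − 5P = 6P − 133 gives 11P = 396, so P* = $36 and Q* = 83.
With the tax collected from buyers, demand (in seller-price terms) shifts: Qd = 263 − 5(P + 22).
New equilibrium: buyers pay $48, sellers receive $26, Q = 23. (Wedge: Pb − Ps = 22.)
Burden on buyers: $12; on sellers: $10. (They sum to $22.)
The less price-elastic side of the market bears the larger share of a per-unit tax.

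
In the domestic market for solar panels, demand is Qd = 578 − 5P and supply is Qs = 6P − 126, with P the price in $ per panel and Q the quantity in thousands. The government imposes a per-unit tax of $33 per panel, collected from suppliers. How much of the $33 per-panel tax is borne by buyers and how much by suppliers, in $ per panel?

Without the tax, 578 − 5P = 6P − 126 gives 11P = 704, so P* = $64 and Q* = 258.
With the tax collected from suppliers, supply shifts: Qs = 6(P − 33) − 126.
Solving gives Q = 168 with buyers paying $82 and suppliers receiving $49 (the $33 wedge).
Burden on buyers: $18; on suppliers: $15. (They sum to $33.)
The less price-elastic side of the market bears the larger share of a per-unit tax.

Buyers bear $18 per panel; suppliers bear $15 per panel.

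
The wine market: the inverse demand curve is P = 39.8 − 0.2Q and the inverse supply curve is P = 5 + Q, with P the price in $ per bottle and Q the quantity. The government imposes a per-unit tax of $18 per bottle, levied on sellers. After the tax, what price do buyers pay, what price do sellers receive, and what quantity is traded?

Buyers pay $37; sellers receive $19; quantity = 14.

Rewrite in direct form: Qd = 199 − 5P and Qs = P − 5.
Without the tax, 199 − 5P = P − 5 gives 6P = 204, so P* = $34 and Q* = 29.
With the tax collected from sellers, supply shifts: Qs = (P − 18) − 5.
Solving gives Q = 14 with buyers paying $37 and sellers receiving $19 (the $18 wedge).
The less price-elastic side of the market bears the larger share of a per-unit tax.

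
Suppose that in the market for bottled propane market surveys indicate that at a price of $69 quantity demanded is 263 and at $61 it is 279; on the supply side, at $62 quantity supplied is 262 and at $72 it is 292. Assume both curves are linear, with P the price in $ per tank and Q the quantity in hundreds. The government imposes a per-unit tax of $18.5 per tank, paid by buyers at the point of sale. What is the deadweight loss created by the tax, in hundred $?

Demand slope: (279 − 263)/(61 − 69) = -2, so Qd = 401 − 2P.
Supply slope: (292 − 262)/(72 − 62) = 3, so Qs = 3P + 76.
Without the tax, 401 − 2P = 3P + 76 gives 5P = 325, so P* = $65 and Q* = 271.
With the tax collected from buyers, demand (in seller-price terms) shifts: Qd = 401 − 2(P + 18.5).
Solving gives Q = 248.8 with buyers paying $76.1 and sellers receiving $57.6 (the $18.5 wedge).
Quantity falls by |ΔQ| = |271 − 248.8| = 22.2.
DWL = ½ · t · |ΔQ| = ½ · 18.5 · 22.2 = $205.35.

Deadweight loss = $205.35 hundred.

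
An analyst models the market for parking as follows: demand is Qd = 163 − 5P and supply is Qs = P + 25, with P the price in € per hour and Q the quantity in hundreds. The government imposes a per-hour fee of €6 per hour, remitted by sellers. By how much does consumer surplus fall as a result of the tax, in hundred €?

Before the tax: set 163 − 5P = P + 25 → P* = €23, Q* = 48.
With the tax collected from sellers, supply shifts: Qs = (P − 6) + 25.
New equilibrium: consumers pay €24, sellers receive €18, Q = 43. (Wedge: Pb − Ps = 6.)
ΔCS is the trapezoid between Q = 43 and Q = 48 of height €1: ½ · (48 + 43) · 1 = €45.5.

Consumer surplus falls by €45.5 hundred.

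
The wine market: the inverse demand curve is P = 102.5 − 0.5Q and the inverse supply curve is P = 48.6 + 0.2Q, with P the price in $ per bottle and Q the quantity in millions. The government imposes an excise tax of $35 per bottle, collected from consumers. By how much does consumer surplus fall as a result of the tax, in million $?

Consumer surplus falls by $1300 million.

Rewrite in direct form: Qd = 205 − 2P and Qs = 5P − 243.
Before the tax: set 205 − 2P = 5P − 243 → P* = $64, Q* = 77.
With the tax collected from consumers, demand (in seller-price terms) shifts: Qd = 205 − 2(P + 35).
Solving gives Q = 27 with consumers paying $89 and sellers receiving $54 (the $35 wedge).
ΔCS is the trapezoid between Q = 27 and Q = 77 of height $25: ½ · (77 + 27) · 25 = $1300.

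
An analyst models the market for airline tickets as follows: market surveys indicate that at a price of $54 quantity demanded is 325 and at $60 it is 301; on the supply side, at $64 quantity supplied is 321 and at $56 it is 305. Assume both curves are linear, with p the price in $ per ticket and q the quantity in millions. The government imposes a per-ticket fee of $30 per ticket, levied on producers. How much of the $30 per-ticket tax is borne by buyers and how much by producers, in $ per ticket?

Demand slope: (301 − 325)/(60 − 54) = -4, so qd = 541 − 4p.
Supply slope: (305 − 321)/(56 − 64) = 2, so qs = 2p + 193.
Without the tax, 541 − 4p = 2p + 193 gives 6p = 348, so p* = $58 and q* = 309.
With the tax collected from producers, supply shifts: qs = 2(p − 30) + 193.
New equilibrium: buyers pay $68, producers receive $38, q = 269. (Wedge: pb − ps = 30.)
Burden on buyers: $10; on producers: $20. (They sum to $30.)

Buyers bear $10 per ticket; producers bear $20 per ticket.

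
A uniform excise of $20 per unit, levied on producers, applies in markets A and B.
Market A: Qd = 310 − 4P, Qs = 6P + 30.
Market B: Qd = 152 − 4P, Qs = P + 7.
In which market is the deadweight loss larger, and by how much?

Market A: pre-tax P* = $28, Q* = 198; post-tax Q = 150; deadweight loss = $480.
Market B: pre-tax P* = $29, Q* = 36; post-tax Q = 20; deadweight loss = $160.
Difference: $480 vs $160 → market A is larger by $320.

Market A, by $320.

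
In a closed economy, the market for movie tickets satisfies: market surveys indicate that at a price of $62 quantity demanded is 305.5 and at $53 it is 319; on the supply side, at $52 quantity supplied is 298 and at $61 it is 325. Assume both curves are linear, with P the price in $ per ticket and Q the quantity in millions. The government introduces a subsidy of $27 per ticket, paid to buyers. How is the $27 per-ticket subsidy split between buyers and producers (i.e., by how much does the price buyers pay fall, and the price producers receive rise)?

Buyers gain $18 per ticket; producers gain $9 per ticket.

Demand slope: (319 − 305.5)/(53 − 62) = -1.5, so Qd = 398.5 − 1.5P.
Supply slope: (325 − 298)/(61 − 52) = 3, so Qs = 3P + 142.
Before the subsidy: set 398.5 − 1.5P = 3P + 142 → P* = $57, Q* = 313.
With a per-unit subsidy paid to buyers, each effectively pays P − 27, so demand becomes Qd = 398.5 − 1.5(P − 27).
Solving gives Q = 340 with buyers paying $39 and producers receiving $66 (the $27 wedge).
Gain to buyers: $18; to producers: $9. (They sum to $27.)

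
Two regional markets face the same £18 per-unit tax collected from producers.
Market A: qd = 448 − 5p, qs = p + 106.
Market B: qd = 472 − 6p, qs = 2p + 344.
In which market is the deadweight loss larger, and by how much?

Market A: pre-tax p* = £57, q* = 163; post-tax q = 148; deadweight loss = £135.
Market B: pre-tax p* = £16, q* = 376; post-tax q = 349; deadweight loss = £243.
Difference: £135 vs £243 → market B is larger by £108.

Market B, by £108.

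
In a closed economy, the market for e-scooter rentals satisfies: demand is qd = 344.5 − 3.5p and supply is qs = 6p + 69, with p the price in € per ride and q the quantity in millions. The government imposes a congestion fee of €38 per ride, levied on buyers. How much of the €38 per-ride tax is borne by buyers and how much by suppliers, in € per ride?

Before the tax: set 344.5 − 3.5p = 6p + 69 → p* = €29, q* = 243.
With the tax collected from buyers, demand (in seller-price terms) shifts: qd = 344.5 − 3.5(p + 38).
Solving gives q = 159 with buyers paying €53 and suppliers receiving €15 (the €38 wedge).
Burden on buyers: €24; on suppliers: €14. (They sum to €38.)

Buyers bear €24 per ride; suppliers bear €14 per ride.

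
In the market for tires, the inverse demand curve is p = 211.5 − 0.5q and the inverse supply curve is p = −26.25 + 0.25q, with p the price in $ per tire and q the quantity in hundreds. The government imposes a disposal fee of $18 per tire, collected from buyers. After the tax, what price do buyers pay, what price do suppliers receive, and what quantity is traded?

Buyers pay $65; suppliers receive $47; quantity = 293.

Rewrite in direct form: qd = 423 − 2p and qs = 4p + 105.
Before the tax: set 423 − 2p = 4p + 105 → p* = $53, q* = 317.
With the tax collected from buyers, demand (in seller-price terms) shifts: qd = 423 − 2(p + 18).
Solving gives q = 293 with buyers paying $65 and suppliers receiving $47 (the $18 wedge).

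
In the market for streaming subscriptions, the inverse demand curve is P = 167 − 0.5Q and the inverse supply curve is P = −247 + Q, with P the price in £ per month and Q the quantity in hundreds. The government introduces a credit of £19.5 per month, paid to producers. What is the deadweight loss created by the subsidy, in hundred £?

Deadweight loss = £126.75 hundred.

Inverting to Q(P) form: Qd = 334 − 2P; Qs = P + 247.
Before the subsidy: set 334 − 2P = P + 247 → P* = £29, Q* = 276.
With a per-unit subsidy paid to producers, each receives P + 19.5 per unit sold, so supply becomes Qs = (P + 19.5) + 247.
New equilibrium: consumers pay £22.5, producers receive £42, Q = 289. (Wedge: Pb − Ps = −19.5.)
Quantity rises by |ΔQ| = |276 − 289| = 13.
DWL = ½ · t · |ΔQ| = ½ · 19.5 · 13 = £126.75.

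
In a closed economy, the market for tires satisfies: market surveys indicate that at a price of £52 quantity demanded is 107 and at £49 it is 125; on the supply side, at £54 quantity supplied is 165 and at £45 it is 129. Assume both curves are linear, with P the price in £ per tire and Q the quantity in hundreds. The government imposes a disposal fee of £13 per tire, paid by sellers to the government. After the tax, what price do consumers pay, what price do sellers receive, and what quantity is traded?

Demand slope: (125 − 107)/(49 − 52) = -6, so Qd = 419 − 6P.
Supply slope: (129 − 165)/(45 − 54) = 4, so Qs = 4P − 51.
Without the tax, 419 − 6P = 4P − 51 gives 10P = 470, so P* = £47 and Q* = 137.
With the tax collected from sellers, supply shifts: Qs = 4(P − 13) − 51.
Solving gives Q = 105.8 with consumers paying £52.2 and sellers receiving £39.2 (the £13 wedge).

Consumers pay £52.2; sellers receive £39.2; quantity = 105.8.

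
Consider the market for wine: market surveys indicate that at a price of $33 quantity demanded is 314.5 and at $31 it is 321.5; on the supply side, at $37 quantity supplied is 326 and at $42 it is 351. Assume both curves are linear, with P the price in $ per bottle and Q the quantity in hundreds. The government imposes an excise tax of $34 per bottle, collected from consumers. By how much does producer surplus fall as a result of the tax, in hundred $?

Producer surplus falls by $3864 hundred.

Demand slope: (321.5 − 314.5)/(31 − 33) = -3.5, so Qd = 430 − 3.5P.
Supply slope: (351 − 326)/(42 − 37) = 5, so Qs = 5P + 141.
Before the tax: set 430 − 3.5P = 5P + 141 → P* = $34, Q* = 311.
With the tax collected from consumers, demand (in seller-price terms) shifts: Qd = 430 − 3.5(P + 34).
New equilibrium: consumers pay $54, suppliers receive $20, Q = 241. (Wedge: Pb − Ps = 34.)
ΔPS is the trapezoid between Q = 241 and Q = 311 of height $14: ½ · (311 + 241) · 14 = $3864.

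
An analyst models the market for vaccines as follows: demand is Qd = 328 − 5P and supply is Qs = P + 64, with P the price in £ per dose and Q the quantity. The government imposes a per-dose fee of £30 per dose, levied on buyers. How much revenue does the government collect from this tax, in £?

Without the tax, 328 − 5P = P + 64 gives 6P = 264, so P* = £44 and Q* = 108.
With the tax collected from buyers, demand (in seller-price terms) shifts: Qd = 328 − 5(P + 30).
Solving gives Q = 83 with buyers paying £49 and producers receiving £19 (the £30 wedge).
Revenue = t · Q = 30 · 83 = £2490.

Tax revenue = £2490.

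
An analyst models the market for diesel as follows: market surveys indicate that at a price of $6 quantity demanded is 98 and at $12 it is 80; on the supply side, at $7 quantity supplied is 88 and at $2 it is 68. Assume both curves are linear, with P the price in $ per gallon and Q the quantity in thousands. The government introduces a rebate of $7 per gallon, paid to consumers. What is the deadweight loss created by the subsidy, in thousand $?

Demand slope: (80 − 98)/(12 − 6) = -3, so Qd = 116 − 3P.
Supply slope: (68 − 88)/(2 − 7) = 4, so Qs = 4P + 60.
Before the subsidy: set 116 − 3P = 4P + 60 → P* = $8, Q* = 92.
With a per-unit subsidy paid to consumers, each effectively pays P − 7, so demand becomes Qd = 116 − 3(P − 7).
Solving gives Q = 104 with consumers paying $4 and sellers receiving $11 (the $7 wedge).
Quantity rises by |ΔQ| = |92 − 104| = 12.
DWL = ½ · t · |ΔQ| = ½ · 7 · 12 = $42.

Deadweight loss = $42 thousand.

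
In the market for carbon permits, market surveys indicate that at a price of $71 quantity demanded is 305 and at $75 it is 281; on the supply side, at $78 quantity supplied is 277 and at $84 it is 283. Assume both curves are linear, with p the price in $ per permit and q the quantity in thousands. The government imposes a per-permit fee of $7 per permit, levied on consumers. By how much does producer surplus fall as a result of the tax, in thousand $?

Producer surplus falls by $1632 thousand.

Demand slope: (281 − 305)/(75 − 71) = -6, so qd = 731 − 6p.
Supply slope: (283 − 277)/(84 − 78) = 1, so qs = p + 199.
Without the tax, 731 − 6p = p + 199 gives 7p = 532, so p* = $76 and q* = 275.
With the tax collected from consumers, demand (in seller-price terms) shifts: qd = 731 − 6(p + 7).
Solving gives q = 269 with consumers paying $77 and suppliers receiving $70 (the $7 wedge).
ΔPS is the trapezoid between Q = 269 and Q = 275 of height $6: ½ · (275 + 269) · 6 = $1632.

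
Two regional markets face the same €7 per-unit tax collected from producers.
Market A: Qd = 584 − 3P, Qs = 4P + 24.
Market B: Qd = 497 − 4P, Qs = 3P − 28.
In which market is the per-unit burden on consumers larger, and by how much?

Market A: pre-tax P* = €80, Q* = 344; post-tax Q = 332; per-unit burden on consumers = €4.
Market B: pre-tax P* = €75, Q* = 197; post-tax Q = 185; per-unit burden on consumers = €3.
Difference: €4 vs €3 → market A is larger by €1.

Market A, by €1.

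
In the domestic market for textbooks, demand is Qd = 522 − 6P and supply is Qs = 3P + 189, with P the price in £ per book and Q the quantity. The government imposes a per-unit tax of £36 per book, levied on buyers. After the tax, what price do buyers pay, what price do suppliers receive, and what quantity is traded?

Without the tax, 522 − 6P = 3P + 189 gives 9P = 333, so P* = £37 and Q* = 300.
With the tax collected from buyers, demand (in seller-price terms) shifts: Qd = 522 − 6(P + 36).
Solving gives Q = 228 with buyers paying £49 and suppliers receiving £13 (the £36 wedge).
The less price-elastic side of the market bears the larger share of a per-unit tax.

Buyers pay £49; suppliers receive £13; quantity = 228.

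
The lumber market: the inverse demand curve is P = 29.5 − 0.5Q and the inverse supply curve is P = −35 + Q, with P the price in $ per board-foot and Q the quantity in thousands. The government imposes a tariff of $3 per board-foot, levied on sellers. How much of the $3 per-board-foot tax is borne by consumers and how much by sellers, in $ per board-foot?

Consumers bear $1 per board-foot; sellers bear $2 per board-foot.

Inverting to Q(P) form: Qd = 59 − 2P; Qs = P + 35.
Before the tax: set 59 − 2P = P + 35 → P* = $8, Q* = 43.
With the tax collected from sellers, supply shifts: Qs = (P − 3) + 35.
Solving gives Q = 41 with consumers paying $9 and sellers receiving $6 (the $3 wedge).
Burden on consumers: $1; on sellers: $2. (They sum to $3.)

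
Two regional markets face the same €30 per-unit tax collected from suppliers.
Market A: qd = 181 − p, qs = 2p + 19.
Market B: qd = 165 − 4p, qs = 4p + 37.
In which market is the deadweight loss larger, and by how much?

Market B, by €600.

Market A: pre-tax p* = €54, q* = 127; post-tax q = 107; deadweight loss = €300.
Market B: pre-tax p* = €16, q* = 101; post-tax q = 41; deadweight loss = €900.
Difference: €300 vs €900 → market B is larger by €600.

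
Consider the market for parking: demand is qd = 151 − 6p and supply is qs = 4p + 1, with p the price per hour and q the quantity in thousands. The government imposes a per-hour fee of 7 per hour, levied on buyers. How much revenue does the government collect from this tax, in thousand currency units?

Tax revenue = 309.4 thousand.

Before the tax: set 151 − 6p = 4p + 1 → p* = 15, q* = 61.
With the tax collected from buyers, demand (in seller-price terms) shifts: qd = 151 − 6(p + 7).
Solving gives q = 44.2 with buyers paying 17.8 and sellers receiving 10.8 (the 7 wedge).
Revenue = t · Q = 7 · 44.2 = 309.4.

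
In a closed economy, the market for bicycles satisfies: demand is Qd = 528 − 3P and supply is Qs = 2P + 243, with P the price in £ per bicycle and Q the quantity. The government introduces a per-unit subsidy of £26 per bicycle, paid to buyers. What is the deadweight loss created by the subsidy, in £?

Without the subsidy, 528 − 3P = 2P + 243 gives 5P = 285, so P* = £57 and Q* = 357.
With a per-unit subsidy paid to buyers, each effectively pays P − 26, so demand becomes Qd = 528 − 3(P − 26).
Solving gives Q = 388.2 with buyers paying £46.6 and sellers receiving £72.6 (the £26 wedge).
Quantity rises by |ΔQ| = |357 − 388.2| = 31.2.
DWL = ½ · t · |ΔQ| = ½ · 26 · 31.2 = £405.6.

Deadweight loss = £405.6.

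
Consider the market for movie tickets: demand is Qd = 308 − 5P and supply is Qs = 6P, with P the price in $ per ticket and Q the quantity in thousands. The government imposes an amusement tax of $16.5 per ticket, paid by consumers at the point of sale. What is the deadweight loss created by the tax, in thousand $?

Deadweight loss = $371.25 thousand.

Without the tax, 308 − 5P = 6P gives 11P = 308, so P* = $28 and Q* = 168.
With the tax collected from consumers, demand (in seller-price terms) shifts: Qd = 308 − 5(P + 16.5).
New equilibrium: consumers pay $37, producers receive $20.5, Q = 123. (Wedge: Pb − Ps = 16.5.)
Quantity falls by |ΔQ| = |168 − 123| = 45.
DWL = ½ · t · |ΔQ| = ½ · 16.5 · 45 = $371.25.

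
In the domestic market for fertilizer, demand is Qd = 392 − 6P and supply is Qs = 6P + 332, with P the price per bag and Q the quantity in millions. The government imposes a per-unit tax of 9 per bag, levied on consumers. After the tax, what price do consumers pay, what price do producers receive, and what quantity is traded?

Consumers pay 9.5; producers receive 0.5; quantity = 335.

Before the tax: set 392 − 6P = 6P + 332 → P* = 5, Q* = 362.
With the tax collected from consumers, demand (in seller-price terms) shifts: Qd = 392 − 6(P + 9).
New equilibrium: consumers pay 9.5, producers receive 0.5, Q = 335. (Wedge: Pb − Ps = 9.)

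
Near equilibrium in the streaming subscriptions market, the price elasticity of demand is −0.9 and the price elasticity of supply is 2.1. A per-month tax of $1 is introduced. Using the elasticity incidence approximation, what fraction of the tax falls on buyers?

Incidence ratio: buyers' share ≈ εs / (εs + |εd|) = 2.1 / (2.1 + 0.9) = 0.7.
Supply is the more elastic side, so buyers bear the larger share.

Buyers' share ≈ 0.7.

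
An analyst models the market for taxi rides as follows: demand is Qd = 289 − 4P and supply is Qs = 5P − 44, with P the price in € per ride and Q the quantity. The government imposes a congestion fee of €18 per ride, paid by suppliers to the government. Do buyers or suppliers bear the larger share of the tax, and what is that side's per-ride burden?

Buyers bear the larger share: €10 per ride.

Without the tax, 289 − 4P = 5P − 44 gives 9P = 333, so P* = €37 and Q* = 141.
With the tax collected from suppliers, supply shifts: Qs = 5(P − 18) − 44.
Solving gives Q = 101 with buyers paying €47 and suppliers receiving €29 (the €18 wedge).
Per-ride burden: buyers €10, suppliers €8.
Buyers take the larger share because demand is less price-elastic here (demand slope 4 vs supply slope 5).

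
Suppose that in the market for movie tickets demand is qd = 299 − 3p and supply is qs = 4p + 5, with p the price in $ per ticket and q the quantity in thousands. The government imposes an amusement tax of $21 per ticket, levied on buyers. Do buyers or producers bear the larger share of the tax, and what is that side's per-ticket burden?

Without the tax, 299 − 3p = 4p + 5 gives 7p = 294, so p* = $42 and q* = 173.
With the tax collected from buyers, demand (in seller-price terms) shifts: qd = 299 − 3(p + 21).
Solving gives q = 137 with buyers paying $54 and producers receiving $33 (the $21 wedge).
Per-ticket burden: buyers $12, producers $9.
Buyers take the larger share because demand is less price-elastic here (demand slope 3 vs supply slope 4).
The less price-elastic side of the market bears the larger share of a per-unit tax.

Buyers bear the larger share: $12 per ticket.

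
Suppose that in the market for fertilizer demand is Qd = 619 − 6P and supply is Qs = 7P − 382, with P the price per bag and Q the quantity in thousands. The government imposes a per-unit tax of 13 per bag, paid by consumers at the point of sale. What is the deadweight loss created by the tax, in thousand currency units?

Deadweight loss = 273 thousand.

Before the tax: set 619 − 6P = 7P − 382 → P* = 77, Q* = 157.
With the tax collected from consumers, demand (in seller-price terms) shifts: Qd = 619 − 6(P + 13).
Solving gives Q = 115 with consumers paying 84 and sellers receiving 71 (the 13 wedge).
Quantity falls by |ΔQ| = |157 − 115| = 42.
DWL = ½ · t · |ΔQ| = ½ · 13 · 42 = 273.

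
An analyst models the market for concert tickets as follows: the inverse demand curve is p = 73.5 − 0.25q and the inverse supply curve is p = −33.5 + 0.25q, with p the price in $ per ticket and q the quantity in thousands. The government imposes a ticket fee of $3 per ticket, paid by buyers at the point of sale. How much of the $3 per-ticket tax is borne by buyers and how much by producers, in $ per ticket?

Buyers bear $1.5 per ticket; producers bear $1.5 per ticket.

Inverting to q(p) form: qd = 294 − 4p; qs = 4p + 134.
Without the tax, 294 − 4p = 4p + 134 gives 8p = 160, so p* = $20 and q* = 214.
With the tax collected from buyers, demand (in seller-price terms) shifts: qd = 294 − 4(p + 3).
New equilibrium: buyers pay $21.5, producers receive $18.5, q = 208. (Wedge: pb − ps = 3.)
Burden on buyers: $1.5; on producers: $1.5. (They sum to $3.)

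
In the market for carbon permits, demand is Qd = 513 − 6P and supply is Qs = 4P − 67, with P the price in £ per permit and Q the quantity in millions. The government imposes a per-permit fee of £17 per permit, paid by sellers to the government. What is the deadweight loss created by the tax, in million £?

Before the tax: set 513 − 6P = 4P − 67 → P* = £58, Q* = 165.
With the tax collected from sellers, supply shifts: Qs = 4(P − 17) − 67.
Solving gives Q = 124.2 with consumers paying £64.8 and sellers receiving £47.8 (the £17 wedge).
Quantity falls by |ΔQ| = |165 − 124.2| = 40.8.
DWL = ½ · t · |ΔQ| = ½ · 17 · 40.8 = £346.8.

Deadweight loss = £346.8 million.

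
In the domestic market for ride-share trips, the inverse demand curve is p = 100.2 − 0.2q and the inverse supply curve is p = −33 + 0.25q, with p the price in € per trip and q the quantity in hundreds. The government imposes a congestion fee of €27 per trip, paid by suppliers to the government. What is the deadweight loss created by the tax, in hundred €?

Rewrite in direct form: qd = 501 − 5p and qs = 4p + 132.
Before the tax: set 501 − 5p = 4p + 132 → p* = €41, q* = 296.
With the tax collected from suppliers, supply shifts: qs = 4(p − 27) + 132.
New equilibrium: consumers pay €53, suppliers receive €26, q = 236. (Wedge: pb − ps = 27.)
Quantity falls by |ΔQ| = |296 − 236| = 60.
DWL = ½ · t · |ΔQ| = ½ · 27 · 60 = €810.

Deadweight loss = €810 hundred.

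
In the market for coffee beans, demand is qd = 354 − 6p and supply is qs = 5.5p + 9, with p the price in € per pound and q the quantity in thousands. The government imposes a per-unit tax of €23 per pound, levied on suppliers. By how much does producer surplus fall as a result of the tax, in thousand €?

Producer surplus falls by €1692 thousand.

Before the tax: set 354 − 6p = 5.5p + 9 → p* = €30, q* = 174.
With the tax collected from suppliers, supply shifts: qs = 5.5(p − 23) + 9.
New equilibrium: buyers pay €41, suppliers receive €18, q = 108. (Wedge: pb − ps = 23.)
ΔPS is the trapezoid between Q = 108 and Q = 174 of height €12: ½ · (174 + 108) · 12 = €1692.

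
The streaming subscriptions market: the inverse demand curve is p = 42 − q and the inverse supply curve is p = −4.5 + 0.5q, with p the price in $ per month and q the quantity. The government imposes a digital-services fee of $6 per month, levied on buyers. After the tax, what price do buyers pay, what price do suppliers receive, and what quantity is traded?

Buyers pay $15; suppliers receive $9; quantity = 27.

Rewrite in direct form: qd = 42 − p and qs = 2p + 9.
Before the tax: set 42 − p = 2p + 9 → p* = $11, q* = 31.
With the tax collected from buyers, demand (in seller-price terms) shifts: qd = 42 − (p + 6).
Solving gives q = 27 with buyers paying $15 and suppliers receiving $9 (the $6 wedge).
The less price-elastic side of the market bears the larger share of a per-unit tax.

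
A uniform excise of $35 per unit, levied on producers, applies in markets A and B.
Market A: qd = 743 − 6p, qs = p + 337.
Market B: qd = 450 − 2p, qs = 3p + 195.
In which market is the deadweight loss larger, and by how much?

Market A: pre-tax p* = $58, q* = 395; post-tax q = 365; deadweight loss = $525.
Market B: pre-tax p* = $51, q* = 348; post-tax q = 306; deadweight loss = $735.
Difference: $525 vs $735 → market B is larger by $210.

Market B, by $210.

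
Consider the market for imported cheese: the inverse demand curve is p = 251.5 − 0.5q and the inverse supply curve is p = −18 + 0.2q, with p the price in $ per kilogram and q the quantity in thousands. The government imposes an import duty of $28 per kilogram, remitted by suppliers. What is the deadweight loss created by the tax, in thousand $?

Inverting to q(p) form: qd = 503 − 2p; qs = 5p + 90.
Before the tax: set 503 − 2p = 5p + 90 → p* = $59, q* = 385.
With the tax collected from suppliers, supply shifts: qs = 5(p − 28) + 90.
New equilibrium: buyers pay $79, suppliers receive $51, q = 345. (Wedge: pb − ps = 28.)
Quantity falls by |ΔQ| = |385 − 345| = 40.
DWL = ½ · t · |ΔQ| = ½ · 28 · 40 = $560.

Deadweight loss = $560 thousand.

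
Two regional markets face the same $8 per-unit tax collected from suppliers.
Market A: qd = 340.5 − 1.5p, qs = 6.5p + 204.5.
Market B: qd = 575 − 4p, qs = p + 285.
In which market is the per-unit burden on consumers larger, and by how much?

Market A: pre-tax p* = $17, q* = 315; post-tax q = 305.25; per-unit burden on consumers = $6.5.
Market B: pre-tax p* = $58, q* = 343; post-tax q = 336.6; per-unit burden on consumers = $1.6.
Difference: $6.5 vs $1.6 → market A is larger by $4.9.

Market A, by $4.9.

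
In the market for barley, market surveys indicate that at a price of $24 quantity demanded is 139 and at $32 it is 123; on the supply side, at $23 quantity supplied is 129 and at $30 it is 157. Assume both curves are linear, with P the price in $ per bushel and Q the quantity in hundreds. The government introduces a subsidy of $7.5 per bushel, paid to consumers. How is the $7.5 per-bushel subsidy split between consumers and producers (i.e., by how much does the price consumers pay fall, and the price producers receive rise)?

Consumers gain $5 per bushel; producers gain $2.5 per bushel.

Demand slope: (123 − 139)/(32 − 24) = -2, so Qd = 187 − 2P.
Supply slope: (157 − 129)/(30 − 23) = 4, so Qs = 4P + 37.
Without the subsidy, 187 − 2P = 4P + 37 gives 6P = 150, so P* = $25 and Q* = 137.
With a per-unit subsidy paid to consumers, each effectively pays P − 7.5, so demand becomes Qd = 187 − 2(P − 7.5).
New equilibrium: consumers pay $20, producers receive $27.5, Q = 147. (Wedge: Pb − Ps = −7.5.)
Gain to consumers: $5; to producers: $2.5. (They sum to $7.5.)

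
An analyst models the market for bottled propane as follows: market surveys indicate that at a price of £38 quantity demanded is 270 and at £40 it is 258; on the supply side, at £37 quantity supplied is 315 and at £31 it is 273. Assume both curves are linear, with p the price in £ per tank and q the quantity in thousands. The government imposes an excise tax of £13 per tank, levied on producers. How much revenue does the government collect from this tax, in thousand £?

Tax revenue = £3276 thousand.

Demand slope: (258 − 270)/(40 − 38) = -6, so qd = 498 − 6p.
Supply slope: (273 − 315)/(31 − 37) = 7, so qs = 7p + 56.
Without the tax, 498 − 6p = 7p + 56 gives 13p = 442, so p* = £34 and q* = 294.
With the tax collected from producers, supply shifts: qs = 7(p − 13) + 56.
Solving gives q = 252 with consumers paying £41 and producers receiving £28 (the £13 wedge).
Revenue = t · Q = 13 · 252 = £3276.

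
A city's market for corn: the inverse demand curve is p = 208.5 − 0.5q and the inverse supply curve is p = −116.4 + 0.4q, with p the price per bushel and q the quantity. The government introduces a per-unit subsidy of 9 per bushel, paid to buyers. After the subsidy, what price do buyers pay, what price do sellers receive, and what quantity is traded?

Rewrite in direct form: qd = 417 − 2p and qs = 2.5p + 291.
Without the subsidy, 417 − 2p = 2.5p + 291 gives 4.5p = 126, so p* = 28 and q* = 361.
With a per-unit subsidy paid to buyers, each effectively pays p − 9, so demand becomes qd = 417 − 2(p − 9).
Solving gives q = 371 with buyers paying 23 and sellers receiving 32 (the 9 wedge).

Buyers pay 23; sellers receive 32; quantity = 371.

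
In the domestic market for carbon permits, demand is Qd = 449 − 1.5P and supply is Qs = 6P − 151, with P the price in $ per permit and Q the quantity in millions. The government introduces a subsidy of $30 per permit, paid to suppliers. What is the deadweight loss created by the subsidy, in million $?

Without the subsidy, 449 − 1.5P = 6P − 151 gives 7.5P = 600, so P* = $80 and Q* = 329.
With a per-unit subsidy paid to suppliers, each receives P + 30 per unit sold, so supply becomes Qs = 6(P + 30) − 151.
Solving gives Q = 365 with consumers paying $56 and suppliers receiving $86 (the $30 wedge).
Quantity rises by |ΔQ| = |329 − 365| = 36.
DWL = ½ · t · |ΔQ| = ½ · 30 · 36 = $540.

Deadweight loss = $540 million.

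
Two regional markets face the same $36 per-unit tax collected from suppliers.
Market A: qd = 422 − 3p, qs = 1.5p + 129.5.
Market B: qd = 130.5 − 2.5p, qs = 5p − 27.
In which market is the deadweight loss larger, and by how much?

Market A: pre-tax p* = $65, q* = 227; post-tax q = 191; deadweight loss = $648.
Market B: pre-tax p* = $21, q* = 78; post-tax q = 18; deadweight loss = $1080.
Difference: $648 vs $1080 → market B is larger by $432.

Market B, by $432.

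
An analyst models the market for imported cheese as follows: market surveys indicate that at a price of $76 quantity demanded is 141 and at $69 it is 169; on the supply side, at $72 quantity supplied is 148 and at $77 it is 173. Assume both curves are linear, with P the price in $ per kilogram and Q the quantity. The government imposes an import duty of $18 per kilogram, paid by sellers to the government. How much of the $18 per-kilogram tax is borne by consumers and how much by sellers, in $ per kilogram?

Consumers bear $10 per kilogram; sellers bear $8 per kilogram.

Demand slope: (169 − 141)/(69 − 76) = -4, so Qd = 445 − 4P.
Supply slope: (173 − 148)/(77 − 72) = 5, so Qs = 5P − 212.
Before the tax: set 445 − 4P = 5P − 212 → P* = $73, Q* = 153.
With the tax collected from sellers, supply shifts: Qs = 5(P − 18) − 212.
New equilibrium: consumers pay $83, sellers receive $65, Q = 113. (Wedge: Pb − Ps = 18.)
Burden on consumers: $10; on sellers: $8. (They sum to $18.)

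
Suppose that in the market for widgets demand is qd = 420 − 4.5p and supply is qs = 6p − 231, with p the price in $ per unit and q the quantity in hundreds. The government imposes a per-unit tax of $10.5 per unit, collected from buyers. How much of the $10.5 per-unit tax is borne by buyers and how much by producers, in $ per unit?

Without the tax, 420 − 4.5p = 6p − 231 gives 10.5p = 651, so p* = $62 and q* = 141.
With the tax collected from buyers, demand (in seller-price terms) shifts: qd = 420 − 4.5(p + 10.5).
New equilibrium: buyers pay $68, producers receive $57.5, q = 114. (Wedge: pb − ps = 10.5.)
Burden on buyers: $6; on producers: $4.5. (They sum to $10.5.)

Buyers bear $6 per unit; producers bear $4.5 per unit.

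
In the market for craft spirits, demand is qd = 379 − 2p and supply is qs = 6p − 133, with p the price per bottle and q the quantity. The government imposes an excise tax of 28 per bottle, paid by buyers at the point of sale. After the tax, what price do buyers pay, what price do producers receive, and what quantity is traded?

Before the tax: set 379 − 2p = 6p − 133 → p* = 64, q* = 251.
With the tax collected from buyers, demand (in seller-price terms) shifts: qd = 379 − 2(p + 28).
Solving gives q = 209 with buyers paying 85 and producers receiving 57 (the 28 wedge).

Buyers pay 85; producers receive 57; quantity = 209.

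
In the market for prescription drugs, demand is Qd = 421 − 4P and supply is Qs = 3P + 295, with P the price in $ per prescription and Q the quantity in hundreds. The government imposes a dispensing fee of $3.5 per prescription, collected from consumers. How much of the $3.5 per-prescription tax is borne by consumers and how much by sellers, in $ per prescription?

Consumers bear $1.5 per prescription; sellers bear $2 per prescription.

Without the tax, 421 − 4P = 3P + 295 gives 7P = 126, so P* = $18 and Q* = 349.
With the tax collected from consumers, demand (in seller-price terms) shifts: Qd = 421 − 4(P + 3.5).
Solving gives Q = 343 with consumers paying $19.5 and sellers receiving $16 (the $3.5 wedge).
Burden on consumers: $1.5; on sellers: $2. (They sum to $3.5.)
The less price-elastic side of the market bears the larger share of a per-unit tax.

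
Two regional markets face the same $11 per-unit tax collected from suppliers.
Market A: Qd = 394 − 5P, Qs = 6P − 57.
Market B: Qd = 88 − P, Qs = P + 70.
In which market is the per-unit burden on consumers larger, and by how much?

Market A: pre-tax P* = $41, Q* = 189; post-tax Q = 159; per-unit burden on consumers = $6.
Market B: pre-tax P* = $9, Q* = 79; post-tax Q = 73.5; per-unit burden on consumers = $5.5.
Difference: $6 vs $5.5 → market A is larger by $0.5.

Market A, by $0.5.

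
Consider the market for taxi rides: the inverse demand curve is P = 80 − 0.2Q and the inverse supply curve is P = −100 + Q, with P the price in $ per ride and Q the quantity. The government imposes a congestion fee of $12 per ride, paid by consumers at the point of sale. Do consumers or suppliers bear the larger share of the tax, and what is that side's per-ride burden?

Inverting to Q(P) form: Qd = 400 − 5P; Qs = P + 100.
Before the tax: set 400 − 5P = P + 100 → P* = $50, Q* = 150.
With the tax collected from consumers, demand (in seller-price terms) shifts: Qd = 400 − 5(P + 12).
Solving gives Q = 140 with consumers paying $52 and suppliers receiving $40 (the $12 wedge).
Per-ride burden: consumers $2, suppliers $10.
Suppliers take the larger share because supply is less price-elastic here (demand slope 5 vs supply slope 1).
The less price-elastic side of the market bears the larger share of a per-unit tax.

Suppliers bear the larger share: $10 per ride.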